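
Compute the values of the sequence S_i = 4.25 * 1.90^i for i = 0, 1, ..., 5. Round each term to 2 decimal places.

This is a geometric sequence.
i=0: S_0 = 4.25 * 1.9^0 = 4.25
i=1: S_1 = 4.25 * 1.9^1 ≈ 8.08
i=2: S_2 = 4.25 * 1.9^2 ≈ 15.34
i=3: S_3 = 4.25 * 1.9^3 ≈ 29.15
i=4: S_4 = 4.25 * 1.9^4 ≈ 55.39
i=5: S_5 = 4.25 * 1.9^5 ≈ 105.23
The first 6 terms are: [4.25, 8.08, 15.34, 29.15, 55.39, 105.23]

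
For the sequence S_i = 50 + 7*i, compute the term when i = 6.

S_6 = 50 + 7*6 = 50 + 42 = 92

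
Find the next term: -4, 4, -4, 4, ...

Ratios: 4 / -4 = -1.0
This is a geometric sequence with common ratio r = -1.
Next term = 4 * -1 = -4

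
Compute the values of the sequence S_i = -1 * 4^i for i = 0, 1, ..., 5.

This is a geometric sequence.
i=0: S_0 = -1 * 4^0 = -1
i=1: S_1 = -1 * 4^1 = -4
i=2: S_2 = -1 * 4^2 = -16
i=3: S_3 = -1 * 4^3 = -64
i=4: S_4 = -1 * 4^4 = -256
i=5: S_5 = -1 * 4^5 = -1024
The first 6 terms are: [-1, -4, -16, -64, -256, -1024]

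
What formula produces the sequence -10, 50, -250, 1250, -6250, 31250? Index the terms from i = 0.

Check ratios: 50 / -10 = -5.0
Common ratio r = -5.
First term a = -10.
Formula: S_i = -10 * (-5)^i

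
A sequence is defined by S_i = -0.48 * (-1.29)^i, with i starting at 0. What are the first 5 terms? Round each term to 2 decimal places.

This is a geometric sequence.
i=0: S_0 = -0.48 * (-1.29)^0 = -0.48
i=1: S_1 = -0.48 * (-1.29)^1 ≈ 0.62
i=2: S_2 = -0.48 * (-1.29)^2 ≈ -0.8
i=3: S_3 = -0.48 * (-1.29)^3 ≈ 1.03
i=4: S_4 = -0.48 * (-1.29)^4 ≈ -1.33
The first 5 terms are: [-0.48, 0.62, -0.8, 1.03, -1.33]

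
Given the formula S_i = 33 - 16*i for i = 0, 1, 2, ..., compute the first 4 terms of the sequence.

This is an arithmetic sequence.
i=0: S_0 = 33 + -16*0 = 33
i=1: S_1 = 33 + -16*1 = 17
i=2: S_2 = 33 + -16*2 = 1
i=3: S_3 = 33 + -16*3 = -15
The first 4 terms are: [33, 17, 1, -15]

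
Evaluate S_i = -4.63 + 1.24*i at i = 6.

S_6 = -4.63 + 1.24*6 = -4.63 + 7.44 = 2.81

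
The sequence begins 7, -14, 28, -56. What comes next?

Ratios: -14 / 7 = -2.0
This is a geometric sequence with common ratio r = -2.
Next term = -56 * -2 = 112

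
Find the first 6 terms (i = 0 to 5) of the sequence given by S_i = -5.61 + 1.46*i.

This is an arithmetic sequence.
i=0: S_0 = -5.61 + 1.46*0 = -5.61
i=1: S_1 = -5.61 + 1.46*1 = -4.15
i=2: S_2 = -5.61 + 1.46*2 = -2.69
i=3: S_3 = -5.61 + 1.46*3 = -1.23
i=4: S_4 = -5.61 + 1.46*4 = 0.23
i=5: S_5 = -5.61 + 1.46*5 = 1.69
The first 6 terms are: [-5.61, -4.15, -2.69, -1.23, 0.23, 1.69]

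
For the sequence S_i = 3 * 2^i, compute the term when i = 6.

S_6 = 3 * 2^6 = 3 * 64 = 192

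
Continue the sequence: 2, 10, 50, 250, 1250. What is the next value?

Ratios: 10 / 2 = 5.0
This is a geometric sequence with common ratio r = 5.
Next term = 1250 * 5 = 6250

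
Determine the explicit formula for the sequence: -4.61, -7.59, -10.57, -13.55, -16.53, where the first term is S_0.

Check differences: -7.59 - -4.61 = -2.98
-10.57 - -7.59 = -2.98
Common difference d = -2.98.
First term a = -4.61.
Formula: S_i = -4.61 - 2.98*i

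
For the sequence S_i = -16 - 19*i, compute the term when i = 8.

S_8 = -16 + -19*8 = -16 + -152 = -168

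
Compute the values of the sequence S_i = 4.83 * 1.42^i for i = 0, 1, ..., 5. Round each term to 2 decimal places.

This is a geometric sequence.
i=0: S_0 = 4.83 * 1.42^0 = 4.83
i=1: S_1 = 4.83 * 1.42^1 ≈ 6.86
i=2: S_2 = 4.83 * 1.42^2 ≈ 9.74
i=3: S_3 = 4.83 * 1.42^3 ≈ 13.83
i=4: S_4 = 4.83 * 1.42^4 ≈ 19.64
i=5: S_5 = 4.83 * 1.42^5 ≈ 27.89
The first 6 terms are: [4.83, 6.86, 9.74, 13.83, 19.64, 27.89]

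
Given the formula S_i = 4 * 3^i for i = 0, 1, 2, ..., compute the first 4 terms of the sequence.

This is a geometric sequence.
i=0: S_0 = 4 * 3^0 = 4
i=1: S_1 = 4 * 3^1 = 12
i=2: S_2 = 4 * 3^2 = 36
i=3: S_3 = 4 * 3^3 = 108
The first 4 terms are: [4, 12, 36, 108]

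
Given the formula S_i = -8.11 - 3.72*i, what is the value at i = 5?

S_5 = -8.11 + -3.72*5 = -8.11 + -18.6 = -26.71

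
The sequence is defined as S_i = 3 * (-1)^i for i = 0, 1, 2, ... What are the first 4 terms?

This is a geometric sequence.
i=0: S_0 = 3 * (-1)^0 = 3
i=1: S_1 = 3 * (-1)^1 = -3
i=2: S_2 = 3 * (-1)^2 = 3
i=3: S_3 = 3 * (-1)^3 = -3
The first 4 terms are: [3, -3, 3, -3]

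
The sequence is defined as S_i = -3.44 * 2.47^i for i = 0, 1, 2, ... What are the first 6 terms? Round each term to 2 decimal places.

This is a geometric sequence.
i=0: S_0 = -3.44 * 2.47^0 = -3.44
i=1: S_1 = -3.44 * 2.47^1 ≈ -8.5
i=2: S_2 = -3.44 * 2.47^2 ≈ -20.99
i=3: S_3 = -3.44 * 2.47^3 ≈ -51.84
i=4: S_4 = -3.44 * 2.47^4 ≈ -128.04
i=5: S_5 = -3.44 * 2.47^5 ≈ -316.26
The first 6 terms are: [-3.44, -8.5, -20.99, -51.84, -128.04, -316.26]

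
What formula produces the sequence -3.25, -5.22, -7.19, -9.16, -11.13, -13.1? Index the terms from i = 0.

Check differences: -5.22 - -3.25 = -1.97
-7.19 - -5.22 = -1.97
Common difference d = -1.97.
First term a = -3.25.
Formula: S_i = -3.25 - 1.97*i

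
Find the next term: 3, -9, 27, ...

Ratios: -9 / 3 = -3.0
This is a geometric sequence with common ratio r = -3.
Next term = 27 * -3 = -81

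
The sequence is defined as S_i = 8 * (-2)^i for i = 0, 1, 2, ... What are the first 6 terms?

This is a geometric sequence.
i=0: S_0 = 8 * (-2)^0 = 8
i=1: S_1 = 8 * (-2)^1 = -16
i=2: S_2 = 8 * (-2)^2 = 32
i=3: S_3 = 8 * (-2)^3 = -64
i=4: S_4 = 8 * (-2)^4 = 128
i=5: S_5 = 8 * (-2)^5 = -256
The first 6 terms are: [8, -16, 32, -64, 128, -256]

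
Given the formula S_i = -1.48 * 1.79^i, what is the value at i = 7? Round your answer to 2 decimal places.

S_7 = -1.48 * 1.79^7 ≈ -1.48 * 58.8805 ≈ -87.14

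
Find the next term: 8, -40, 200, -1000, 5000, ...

Ratios: -40 / 8 = -5.0
This is a geometric sequence with common ratio r = -5.
Next term = 5000 * -5 = -25000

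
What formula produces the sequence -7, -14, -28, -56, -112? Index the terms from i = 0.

Check ratios: -14 / -7 = 2.0
Common ratio r = 2.
First term a = -7.
Formula: S_i = -7 * 2^i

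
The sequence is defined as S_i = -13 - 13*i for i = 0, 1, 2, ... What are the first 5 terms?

This is an arithmetic sequence.
i=0: S_0 = -13 + -13*0 = -13
i=1: S_1 = -13 + -13*1 = -26
i=2: S_2 = -13 + -13*2 = -39
i=3: S_3 = -13 + -13*3 = -52
i=4: S_4 = -13 + -13*4 = -65
The first 5 terms are: [-13, -26, -39, -52, -65]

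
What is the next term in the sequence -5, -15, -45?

Ratios: -15 / -5 = 3.0
This is a geometric sequence with common ratio r = 3.
Next term = -45 * 3 = -135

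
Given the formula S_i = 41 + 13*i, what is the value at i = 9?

S_9 = 41 + 13*9 = 41 + 117 = 158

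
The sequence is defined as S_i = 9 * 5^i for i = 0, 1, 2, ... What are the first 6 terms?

This is a geometric sequence.
i=0: S_0 = 9 * 5^0 = 9
i=1: S_1 = 9 * 5^1 = 45
i=2: S_2 = 9 * 5^2 = 225
i=3: S_3 = 9 * 5^3 = 1125
i=4: S_4 = 9 * 5^4 = 5625
i=5: S_5 = 9 * 5^5 = 28125
The first 6 terms are: [9, 45, 225, 1125, 5625, 28125]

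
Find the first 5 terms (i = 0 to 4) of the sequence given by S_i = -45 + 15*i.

This is an arithmetic sequence.
i=0: S_0 = -45 + 15*0 = -45
i=1: S_1 = -45 + 15*1 = -30
i=2: S_2 = -45 + 15*2 = -15
i=3: S_3 = -45 + 15*3 = 0
i=4: S_4 = -45 + 15*4 = 15
The first 5 terms are: [-45, -30, -15, 0, 15]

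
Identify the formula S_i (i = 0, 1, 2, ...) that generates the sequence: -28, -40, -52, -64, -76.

Check differences: -40 - -28 = -12
-52 - -40 = -12
Common difference d = -12.
First term a = -28.
Formula: S_i = -28 - 12*i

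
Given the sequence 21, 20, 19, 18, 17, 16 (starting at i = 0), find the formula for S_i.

Check differences: 20 - 21 = -1
19 - 20 = -1
Common difference d = -1.
First term a = 21.
Formula: S_i = 21 - 1*i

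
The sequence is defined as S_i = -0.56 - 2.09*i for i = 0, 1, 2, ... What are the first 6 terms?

This is an arithmetic sequence.
i=0: S_0 = -0.56 + -2.09*0 = -0.56
i=1: S_1 = -0.56 + -2.09*1 = -2.65
i=2: S_2 = -0.56 + -2.09*2 = -4.74
i=3: S_3 = -0.56 + -2.09*3 = -6.83
i=4: S_4 = -0.56 + -2.09*4 = -8.92
i=5: S_5 = -0.56 + -2.09*5 = -11.01
The first 6 terms are: [-0.56, -2.65, -4.74, -6.83, -8.92, -11.01]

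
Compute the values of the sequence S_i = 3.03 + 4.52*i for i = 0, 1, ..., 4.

This is an arithmetic sequence.
i=0: S_0 = 3.03 + 4.52*0 = 3.03
i=1: S_1 = 3.03 + 4.52*1 = 7.55
i=2: S_2 = 3.03 + 4.52*2 = 12.07
i=3: S_3 = 3.03 + 4.52*3 = 16.59
i=4: S_4 = 3.03 + 4.52*4 = 21.11
The first 5 terms are: [3.03, 7.55, 12.07, 16.59, 21.11]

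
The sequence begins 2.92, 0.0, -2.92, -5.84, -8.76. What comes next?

Differences: 0.0 - 2.92 = -2.92
This is an arithmetic sequence with common difference d = -2.92.
Next term = -8.76 + -2.92 = -11.68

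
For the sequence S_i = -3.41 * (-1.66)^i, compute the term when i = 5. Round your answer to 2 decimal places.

S_5 = -3.41 * (-1.66)^5 ≈ -3.41 * -12.6049 ≈ 42.98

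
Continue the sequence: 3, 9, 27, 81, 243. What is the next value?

Ratios: 9 / 3 = 3.0
This is a geometric sequence with common ratio r = 3.
Next term = 243 * 3 = 729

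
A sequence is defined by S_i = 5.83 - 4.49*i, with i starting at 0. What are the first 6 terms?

This is an arithmetic sequence.
i=0: S_0 = 5.83 + -4.49*0 = 5.83
i=1: S_1 = 5.83 + -4.49*1 = 1.34
i=2: S_2 = 5.83 + -4.49*2 = -3.15
i=3: S_3 = 5.83 + -4.49*3 = -7.64
i=4: S_4 = 5.83 + -4.49*4 = -12.13
i=5: S_5 = 5.83 + -4.49*5 = -16.62
The first 6 terms are: [5.83, 1.34, -3.15, -7.64, -12.13, -16.62]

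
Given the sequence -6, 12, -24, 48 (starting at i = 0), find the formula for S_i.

Check ratios: 12 / -6 = -2.0
Common ratio r = -2.
First term a = -6.
Formula: S_i = -6 * (-2)^i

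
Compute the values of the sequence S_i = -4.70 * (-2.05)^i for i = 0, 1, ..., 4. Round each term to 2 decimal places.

This is a geometric sequence.
i=0: S_0 = -4.7 * (-2.05)^0 = -4.7
i=1: S_1 = -4.7 * (-2.05)^1 ≈ 9.64
i=2: S_2 = -4.7 * (-2.05)^2 ≈ -19.75
i=3: S_3 = -4.7 * (-2.05)^3 ≈ 40.49
i=4: S_4 = -4.7 * (-2.05)^4 ≈ -83.01
The first 5 terms are: [-4.7, 9.64, -19.75, 40.49, -83.01]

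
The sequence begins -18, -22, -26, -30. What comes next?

Differences: -22 - -18 = -4
This is an arithmetic sequence with common difference d = -4.
Next term = -30 + -4 = -34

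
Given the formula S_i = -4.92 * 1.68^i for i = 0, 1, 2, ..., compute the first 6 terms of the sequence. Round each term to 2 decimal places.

This is a geometric sequence.
i=0: S_0 = -4.92 * 1.68^0 = -4.92
i=1: S_1 = -4.92 * 1.68^1 ≈ -8.27
i=2: S_2 = -4.92 * 1.68^2 ≈ -13.89
i=3: S_3 = -4.92 * 1.68^3 ≈ -23.33
i=4: S_4 = -4.92 * 1.68^4 ≈ -39.19
i=5: S_5 = -4.92 * 1.68^5 ≈ -65.84
The first 6 terms are: [-4.92, -8.27, -13.89, -23.33, -39.19, -65.84]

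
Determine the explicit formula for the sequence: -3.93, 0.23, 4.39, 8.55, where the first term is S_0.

Check differences: 0.23 - -3.93 = 4.16
4.39 - 0.23 = 4.16
Common difference d = 4.16.
First term a = -3.93.
Formula: S_i = -3.93 + 4.16*i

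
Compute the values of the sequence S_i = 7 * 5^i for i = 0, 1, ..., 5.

This is a geometric sequence.
i=0: S_0 = 7 * 5^0 = 7
i=1: S_1 = 7 * 5^1 = 35
i=2: S_2 = 7 * 5^2 = 175
i=3: S_3 = 7 * 5^3 = 875
i=4: S_4 = 7 * 5^4 = 4375
i=5: S_5 = 7 * 5^5 = 21875
The first 6 terms are: [7, 35, 175, 875, 4375, 21875]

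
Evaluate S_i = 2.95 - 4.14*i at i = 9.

S_9 = 2.95 + -4.14*9 = 2.95 + -37.26 = -34.31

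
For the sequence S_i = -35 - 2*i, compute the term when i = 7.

S_7 = -35 + -2*7 = -35 + -14 = -49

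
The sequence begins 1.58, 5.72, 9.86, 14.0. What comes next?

Differences: 5.72 - 1.58 = 4.14
This is an arithmetic sequence with common difference d = 4.14.
Next term = 14.0 + 4.14 = 18.14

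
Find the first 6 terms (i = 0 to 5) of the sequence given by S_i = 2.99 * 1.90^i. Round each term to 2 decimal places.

This is a geometric sequence.
i=0: S_0 = 2.99 * 1.9^0 = 2.99
i=1: S_1 = 2.99 * 1.9^1 ≈ 5.68
i=2: S_2 = 2.99 * 1.9^2 ≈ 10.79
i=3: S_3 = 2.99 * 1.9^3 ≈ 20.51
i=4: S_4 = 2.99 * 1.9^4 ≈ 38.97
i=5: S_5 = 2.99 * 1.9^5 ≈ 74.04
The first 6 terms are: [2.99, 5.68, 10.79, 20.51, 38.97, 74.04]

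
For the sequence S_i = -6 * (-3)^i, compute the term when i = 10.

S_10 = -6 * (-3)^10 = -6 * 59049 = -354294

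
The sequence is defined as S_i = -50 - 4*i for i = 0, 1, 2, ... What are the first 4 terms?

This is an arithmetic sequence.
i=0: S_0 = -50 + -4*0 = -50
i=1: S_1 = -50 + -4*1 = -54
i=2: S_2 = -50 + -4*2 = -58
i=3: S_3 = -50 + -4*3 = -62
The first 4 terms are: [-50, -54, -58, -62]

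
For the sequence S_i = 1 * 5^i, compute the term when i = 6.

S_6 = 1 * 5^6 = 1 * 15625 = 15625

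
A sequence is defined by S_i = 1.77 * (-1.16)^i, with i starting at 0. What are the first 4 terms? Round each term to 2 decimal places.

This is a geometric sequence.
i=0: S_0 = 1.77 * (-1.16)^0 = 1.77
i=1: S_1 = 1.77 * (-1.16)^1 ≈ -2.05
i=2: S_2 = 1.77 * (-1.16)^2 ≈ 2.38
i=3: S_3 = 1.77 * (-1.16)^3 ≈ -2.76
The first 4 terms are: [1.77, -2.05, 2.38, -2.76]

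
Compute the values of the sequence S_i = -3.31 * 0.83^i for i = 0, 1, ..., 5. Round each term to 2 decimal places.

This is a geometric sequence.
i=0: S_0 = -3.31 * 0.83^0 = -3.31
i=1: S_1 = -3.31 * 0.83^1 ≈ -2.75
i=2: S_2 = -3.31 * 0.83^2 ≈ -2.28
i=3: S_3 = -3.31 * 0.83^3 ≈ -1.89
i=4: S_4 = -3.31 * 0.83^4 ≈ -1.57
i=5: S_5 = -3.31 * 0.83^5 ≈ -1.3
The first 6 terms are: [-3.31, -2.75, -2.28, -1.89, -1.57, -1.3]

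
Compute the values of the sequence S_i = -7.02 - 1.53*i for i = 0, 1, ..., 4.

This is an arithmetic sequence.
i=0: S_0 = -7.02 + -1.53*0 = -7.02
i=1: S_1 = -7.02 + -1.53*1 = -8.55
i=2: S_2 = -7.02 + -1.53*2 = -10.08
i=3: S_3 = -7.02 + -1.53*3 = -11.61
i=4: S_4 = -7.02 + -1.53*4 = -13.14
The first 5 terms are: [-7.02, -8.55, -10.08, -11.61, -13.14]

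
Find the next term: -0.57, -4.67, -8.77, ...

Differences: -4.67 - -0.57 = -4.1
This is an arithmetic sequence with common difference d = -4.1.
Next term = -8.77 + -4.1 = -12.87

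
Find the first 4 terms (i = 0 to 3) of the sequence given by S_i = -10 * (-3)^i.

This is a geometric sequence.
i=0: S_0 = -10 * (-3)^0 = -10
i=1: S_1 = -10 * (-3)^1 = 30
i=2: S_2 = -10 * (-3)^2 = -90
i=3: S_3 = -10 * (-3)^3 = 270
The first 4 terms are: [-10, 30, -90, 270]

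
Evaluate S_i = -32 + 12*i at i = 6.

S_6 = -32 + 12*6 = -32 + 72 = 40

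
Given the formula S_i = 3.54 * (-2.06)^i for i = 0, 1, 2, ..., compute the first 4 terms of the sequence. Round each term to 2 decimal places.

This is a geometric sequence.
i=0: S_0 = 3.54 * (-2.06)^0 = 3.54
i=1: S_1 = 3.54 * (-2.06)^1 ≈ -7.29
i=2: S_2 = 3.54 * (-2.06)^2 ≈ 15.02
i=3: S_3 = 3.54 * (-2.06)^3 ≈ -30.95
The first 4 terms are: [3.54, -7.29, 15.02, -30.95]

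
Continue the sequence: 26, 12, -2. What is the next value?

Differences: 12 - 26 = -14
This is an arithmetic sequence with common difference d = -14.
Next term = -2 + -14 = -16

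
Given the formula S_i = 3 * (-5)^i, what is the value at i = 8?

S_8 = 3 * (-5)^8 = 3 * 390625 = 1171875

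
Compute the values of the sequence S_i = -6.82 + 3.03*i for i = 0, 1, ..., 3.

This is an arithmetic sequence.
i=0: S_0 = -6.82 + 3.03*0 = -6.82
i=1: S_1 = -6.82 + 3.03*1 = -3.79
i=2: S_2 = -6.82 + 3.03*2 = -0.76
i=3: S_3 = -6.82 + 3.03*3 = 2.27
The first 4 terms are: [-6.82, -3.79, -0.76, 2.27]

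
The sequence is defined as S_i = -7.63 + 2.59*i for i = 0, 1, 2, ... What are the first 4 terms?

This is an arithmetic sequence.
i=0: S_0 = -7.63 + 2.59*0 = -7.63
i=1: S_1 = -7.63 + 2.59*1 = -5.04
i=2: S_2 = -7.63 + 2.59*2 = -2.45
i=3: S_3 = -7.63 + 2.59*3 = 0.14
The first 4 terms are: [-7.63, -5.04, -2.45, 0.14]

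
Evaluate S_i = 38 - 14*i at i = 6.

S_6 = 38 + -14*6 = 38 + -84 = -46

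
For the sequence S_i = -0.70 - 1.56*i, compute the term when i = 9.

S_9 = -0.7 + -1.56*9 = -0.7 + -14.04 = -14.74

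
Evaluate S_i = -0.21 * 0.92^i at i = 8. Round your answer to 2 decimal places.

S_8 = -0.21 * 0.92^8 ≈ -0.21 * 0.5132 ≈ -0.11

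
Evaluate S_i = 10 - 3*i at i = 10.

S_10 = 10 + -3*10 = 10 + -30 = -20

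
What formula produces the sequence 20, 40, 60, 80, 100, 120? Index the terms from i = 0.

Check differences: 40 - 20 = 20
60 - 40 = 20
Common difference d = 20.
First term a = 20.
Formula: S_i = 20 + 20*i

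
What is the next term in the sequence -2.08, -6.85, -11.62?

Differences: -6.85 - -2.08 = -4.77
This is an arithmetic sequence with common difference d = -4.77.
Next term = -11.62 + -4.77 = -16.39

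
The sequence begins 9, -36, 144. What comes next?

Ratios: -36 / 9 = -4.0
This is a geometric sequence with common ratio r = -4.
Next term = 144 * -4 = -576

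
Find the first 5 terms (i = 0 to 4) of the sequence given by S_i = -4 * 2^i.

This is a geometric sequence.
i=0: S_0 = -4 * 2^0 = -4
i=1: S_1 = -4 * 2^1 = -8
i=2: S_2 = -4 * 2^2 = -16
i=3: S_3 = -4 * 2^3 = -32
i=4: S_4 = -4 * 2^4 = -64
The first 5 terms are: [-4, -8, -16, -32, -64]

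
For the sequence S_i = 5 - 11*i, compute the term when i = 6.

S_6 = 5 + -11*6 = 5 + -66 = -61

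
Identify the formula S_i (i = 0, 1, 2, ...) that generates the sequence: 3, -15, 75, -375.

Check ratios: -15 / 3 = -5.0
Common ratio r = -5.
First term a = 3.
Formula: S_i = 3 * (-5)^i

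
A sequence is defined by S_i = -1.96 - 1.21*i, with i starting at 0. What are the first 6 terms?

This is an arithmetic sequence.
i=0: S_0 = -1.96 + -1.21*0 = -1.96
i=1: S_1 = -1.96 + -1.21*1 = -3.17
i=2: S_2 = -1.96 + -1.21*2 = -4.38
i=3: S_3 = -1.96 + -1.21*3 = -5.59
i=4: S_4 = -1.96 + -1.21*4 = -6.8
i=5: S_5 = -1.96 + -1.21*5 = -8.01
The first 6 terms are: [-1.96, -3.17, -4.38, -5.59, -6.8, -8.01]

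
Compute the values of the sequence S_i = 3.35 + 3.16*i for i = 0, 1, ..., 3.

This is an arithmetic sequence.
i=0: S_0 = 3.35 + 3.16*0 = 3.35
i=1: S_1 = 3.35 + 3.16*1 = 6.51
i=2: S_2 = 3.35 + 3.16*2 = 9.67
i=3: S_3 = 3.35 + 3.16*3 = 12.83
The first 4 terms are: [3.35, 6.51, 9.67, 12.83]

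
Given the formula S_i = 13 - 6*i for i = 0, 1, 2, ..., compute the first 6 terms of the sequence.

This is an arithmetic sequence.
i=0: S_0 = 13 + -6*0 = 13
i=1: S_1 = 13 + -6*1 = 7
i=2: S_2 = 13 + -6*2 = 1
i=3: S_3 = 13 + -6*3 = -5
i=4: S_4 = 13 + -6*4 = -11
i=5: S_5 = 13 + -6*5 = -17
The first 6 terms are: [13, 7, 1, -5, -11, -17]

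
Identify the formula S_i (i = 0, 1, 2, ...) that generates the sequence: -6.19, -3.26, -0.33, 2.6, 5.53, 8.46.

Check differences: -3.26 - -6.19 = 2.93
-0.33 - -3.26 = 2.93
Common difference d = 2.93.
First term a = -6.19.
Formula: S_i = -6.19 + 2.93*i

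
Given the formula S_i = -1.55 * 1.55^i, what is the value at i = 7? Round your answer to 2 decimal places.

S_7 = -1.55 * 1.55^7 ≈ -1.55 * 21.4942 ≈ -33.32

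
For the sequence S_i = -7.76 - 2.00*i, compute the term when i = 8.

S_8 = -7.76 + -2.0*8 = -7.76 + -16.0 = -23.76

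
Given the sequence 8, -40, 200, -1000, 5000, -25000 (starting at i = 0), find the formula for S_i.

Check ratios: -40 / 8 = -5.0
Common ratio r = -5.
First term a = 8.
Formula: S_i = 8 * (-5)^i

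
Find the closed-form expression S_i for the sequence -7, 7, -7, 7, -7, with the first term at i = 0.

Check ratios: 7 / -7 = -1.0
Common ratio r = -1.
First term a = -7.
Formula: S_i = -7 * (-1)^i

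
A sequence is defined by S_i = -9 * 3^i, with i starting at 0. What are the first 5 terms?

This is a geometric sequence.
i=0: S_0 = -9 * 3^0 = -9
i=1: S_1 = -9 * 3^1 = -27
i=2: S_2 = -9 * 3^2 = -81
i=3: S_3 = -9 * 3^3 = -243
i=4: S_4 = -9 * 3^4 = -729
The first 5 terms are: [-9, -27, -81, -243, -729]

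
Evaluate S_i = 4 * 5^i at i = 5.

S_5 = 4 * 5^5 = 4 * 3125 = 12500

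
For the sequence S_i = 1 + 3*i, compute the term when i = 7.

S_7 = 1 + 3*7 = 1 + 21 = 22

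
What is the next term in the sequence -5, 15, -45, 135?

Ratios: 15 / -5 = -3.0
This is a geometric sequence with common ratio r = -3.
Next term = 135 * -3 = -405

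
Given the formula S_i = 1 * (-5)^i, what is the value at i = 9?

S_9 = 1 * (-5)^9 = 1 * -1953125 = -1953125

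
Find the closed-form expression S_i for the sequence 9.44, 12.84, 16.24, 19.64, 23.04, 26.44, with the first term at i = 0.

Check differences: 12.84 - 9.44 = 3.4
16.24 - 12.84 = 3.4
Common difference d = 3.4.
First term a = 9.44.
Formula: S_i = 9.44 + 3.40*i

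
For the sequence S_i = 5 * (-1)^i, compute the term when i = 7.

S_7 = 5 * (-1)^7 = 5 * -1 = -5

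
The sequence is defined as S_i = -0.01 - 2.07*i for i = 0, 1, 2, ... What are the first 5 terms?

This is an arithmetic sequence.
i=0: S_0 = -0.01 + -2.07*0 = -0.01
i=1: S_1 = -0.01 + -2.07*1 = -2.08
i=2: S_2 = -0.01 + -2.07*2 = -4.15
i=3: S_3 = -0.01 + -2.07*3 = -6.22
i=4: S_4 = -0.01 + -2.07*4 = -8.29
The first 5 terms are: [-0.01, -2.08, -4.15, -6.22, -8.29]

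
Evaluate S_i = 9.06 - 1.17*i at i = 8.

S_8 = 9.06 + -1.17*8 = 9.06 + -9.36 = -0.3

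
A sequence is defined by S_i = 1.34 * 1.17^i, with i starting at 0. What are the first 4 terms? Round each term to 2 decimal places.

This is a geometric sequence.
i=0: S_0 = 1.34 * 1.17^0 = 1.34
i=1: S_1 = 1.34 * 1.17^1 ≈ 1.57
i=2: S_2 = 1.34 * 1.17^2 ≈ 1.83
i=3: S_3 = 1.34 * 1.17^3 ≈ 2.15
The first 4 terms are: [1.34, 1.57, 1.83, 2.15]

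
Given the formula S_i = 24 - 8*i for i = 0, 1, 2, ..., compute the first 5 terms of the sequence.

This is an arithmetic sequence.
i=0: S_0 = 24 + -8*0 = 24
i=1: S_1 = 24 + -8*1 = 16
i=2: S_2 = 24 + -8*2 = 8
i=3: S_3 = 24 + -8*3 = 0
i=4: S_4 = 24 + -8*4 = -8
The first 5 terms are: [24, 16, 8, 0, -8]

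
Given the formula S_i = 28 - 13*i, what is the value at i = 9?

S_9 = 28 + -13*9 = 28 + -117 = -89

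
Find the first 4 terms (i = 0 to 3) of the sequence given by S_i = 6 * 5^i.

This is a geometric sequence.
i=0: S_0 = 6 * 5^0 = 6
i=1: S_1 = 6 * 5^1 = 30
i=2: S_2 = 6 * 5^2 = 150
i=3: S_3 = 6 * 5^3 = 750
The first 4 terms are: [6, 30, 150, 750]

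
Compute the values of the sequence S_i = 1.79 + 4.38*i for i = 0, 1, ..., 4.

This is an arithmetic sequence.
i=0: S_0 = 1.79 + 4.38*0 = 1.79
i=1: S_1 = 1.79 + 4.38*1 = 6.17
i=2: S_2 = 1.79 + 4.38*2 = 10.55
i=3: S_3 = 1.79 + 4.38*3 = 14.93
i=4: S_4 = 1.79 + 4.38*4 = 19.31
The first 5 terms are: [1.79, 6.17, 10.55, 14.93, 19.31]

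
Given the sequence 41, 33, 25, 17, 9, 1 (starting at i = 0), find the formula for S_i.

Check differences: 33 - 41 = -8
25 - 33 = -8
Common difference d = -8.
First term a = 41.
Formula: S_i = 41 - 8*i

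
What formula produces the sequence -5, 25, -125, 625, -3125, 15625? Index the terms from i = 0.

Check ratios: 25 / -5 = -5.0
Common ratio r = -5.
First term a = -5.
Formula: S_i = -5 * (-5)^i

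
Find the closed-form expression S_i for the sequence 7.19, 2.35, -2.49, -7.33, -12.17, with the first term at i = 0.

Check differences: 2.35 - 7.19 = -4.84
-2.49 - 2.35 = -4.84
Common difference d = -4.84.
First term a = 7.19.
Formula: S_i = 7.19 - 4.84*i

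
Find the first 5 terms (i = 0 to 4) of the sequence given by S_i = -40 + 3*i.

This is an arithmetic sequence.
i=0: S_0 = -40 + 3*0 = -40
i=1: S_1 = -40 + 3*1 = -37
i=2: S_2 = -40 + 3*2 = -34
i=3: S_3 = -40 + 3*3 = -31
i=4: S_4 = -40 + 3*4 = -28
The first 5 terms are: [-40, -37, -34, -31, -28]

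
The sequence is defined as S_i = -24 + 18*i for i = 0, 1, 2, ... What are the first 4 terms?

This is an arithmetic sequence.
i=0: S_0 = -24 + 18*0 = -24
i=1: S_1 = -24 + 18*1 = -6
i=2: S_2 = -24 + 18*2 = 12
i=3: S_3 = -24 + 18*3 = 30
The first 4 terms are: [-24, -6, 12, 30]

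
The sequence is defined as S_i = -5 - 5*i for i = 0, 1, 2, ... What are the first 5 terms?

This is an arithmetic sequence.
i=0: S_0 = -5 + -5*0 = -5
i=1: S_1 = -5 + -5*1 = -10
i=2: S_2 = -5 + -5*2 = -15
i=3: S_3 = -5 + -5*3 = -20
i=4: S_4 = -5 + -5*4 = -25
The first 5 terms are: [-5, -10, -15, -20, -25]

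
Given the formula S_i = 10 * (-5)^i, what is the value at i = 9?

S_9 = 10 * (-5)^9 = 10 * -1953125 = -19531250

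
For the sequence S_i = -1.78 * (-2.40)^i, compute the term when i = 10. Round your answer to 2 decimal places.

S_10 = -1.78 * (-2.4)^10 ≈ -1.78 * 6340.3381 ≈ -11285.8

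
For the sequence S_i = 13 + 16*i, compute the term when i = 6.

S_6 = 13 + 16*6 = 13 + 96 = 109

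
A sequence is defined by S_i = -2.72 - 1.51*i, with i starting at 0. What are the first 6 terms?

This is an arithmetic sequence.
i=0: S_0 = -2.72 + -1.51*0 = -2.72
i=1: S_1 = -2.72 + -1.51*1 = -4.23
i=2: S_2 = -2.72 + -1.51*2 = -5.74
i=3: S_3 = -2.72 + -1.51*3 = -7.25
i=4: S_4 = -2.72 + -1.51*4 = -8.76
i=5: S_5 = -2.72 + -1.51*5 = -10.27
The first 6 terms are: [-2.72, -4.23, -5.74, -7.25, -8.76, -10.27]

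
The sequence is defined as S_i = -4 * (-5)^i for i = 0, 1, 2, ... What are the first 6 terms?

This is a geometric sequence.
i=0: S_0 = -4 * (-5)^0 = -4
i=1: S_1 = -4 * (-5)^1 = 20
i=2: S_2 = -4 * (-5)^2 = -100
i=3: S_3 = -4 * (-5)^3 = 500
i=4: S_4 = -4 * (-5)^4 = -2500
i=5: S_5 = -4 * (-5)^5 = 12500
The first 6 terms are: [-4, 20, -100, 500, -2500, 12500]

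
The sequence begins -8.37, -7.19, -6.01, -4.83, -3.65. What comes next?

Differences: -7.19 - -8.37 = 1.18
This is an arithmetic sequence with common difference d = 1.18.
Next term = -3.65 + 1.18 = -2.47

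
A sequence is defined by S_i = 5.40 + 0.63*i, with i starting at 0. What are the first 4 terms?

This is an arithmetic sequence.
i=0: S_0 = 5.4 + 0.63*0 = 5.4
i=1: S_1 = 5.4 + 0.63*1 = 6.03
i=2: S_2 = 5.4 + 0.63*2 = 6.66
i=3: S_3 = 5.4 + 0.63*3 = 7.29
The first 4 terms are: [5.4, 6.03, 6.66, 7.29]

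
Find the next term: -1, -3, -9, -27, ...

Ratios: -3 / -1 = 3.0
This is a geometric sequence with common ratio r = 3.
Next term = -27 * 3 = -81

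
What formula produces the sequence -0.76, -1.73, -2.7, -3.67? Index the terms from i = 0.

Check differences: -1.73 - -0.76 = -0.97
-2.7 - -1.73 = -0.97
Common difference d = -0.97.
First term a = -0.76.
Formula: S_i = -0.76 - 0.97*i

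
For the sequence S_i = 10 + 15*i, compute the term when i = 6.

S_6 = 10 + 15*6 = 10 + 90 = 100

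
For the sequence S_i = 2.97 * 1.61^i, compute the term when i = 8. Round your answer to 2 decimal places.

S_8 = 2.97 * 1.61^8 ≈ 2.97 * 45.1447 ≈ 134.08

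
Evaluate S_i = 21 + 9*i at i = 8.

S_8 = 21 + 9*8 = 21 + 72 = 93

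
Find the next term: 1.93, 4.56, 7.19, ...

Differences: 4.56 - 1.93 = 2.63
This is an arithmetic sequence with common difference d = 2.63.
Next term = 7.19 + 2.63 = 9.82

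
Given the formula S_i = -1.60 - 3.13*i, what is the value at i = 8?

S_8 = -1.6 + -3.13*8 = -1.6 + -25.04 = -26.64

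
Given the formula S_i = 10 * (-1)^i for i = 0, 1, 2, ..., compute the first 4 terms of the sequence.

This is a geometric sequence.
i=0: S_0 = 10 * (-1)^0 = 10
i=1: S_1 = 10 * (-1)^1 = -10
i=2: S_2 = 10 * (-1)^2 = 10
i=3: S_3 = 10 * (-1)^3 = -10
The first 4 terms are: [10, -10, 10, -10]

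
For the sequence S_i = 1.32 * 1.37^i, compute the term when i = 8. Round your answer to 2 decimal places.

S_8 = 1.32 * 1.37^8 ≈ 1.32 * 12.4098 ≈ 16.38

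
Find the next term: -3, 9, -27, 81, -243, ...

Ratios: 9 / -3 = -3.0
This is a geometric sequence with common ratio r = -3.
Next term = -243 * -3 = 729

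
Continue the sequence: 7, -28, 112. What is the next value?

Ratios: -28 / 7 = -4.0
This is a geometric sequence with common ratio r = -4.
Next term = 112 * -4 = -448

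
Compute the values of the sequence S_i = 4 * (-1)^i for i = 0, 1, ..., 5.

This is a geometric sequence.
i=0: S_0 = 4 * (-1)^0 = 4
i=1: S_1 = 4 * (-1)^1 = -4
i=2: S_2 = 4 * (-1)^2 = 4
i=3: S_3 = 4 * (-1)^3 = -4
i=4: S_4 = 4 * (-1)^4 = 4
i=5: S_5 = 4 * (-1)^5 = -4
The first 6 terms are: [4, -4, 4, -4, 4, -4]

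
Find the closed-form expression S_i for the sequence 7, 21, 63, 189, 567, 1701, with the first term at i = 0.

Check ratios: 21 / 7 = 3.0
Common ratio r = 3.
First term a = 7.
Formula: S_i = 7 * 3^i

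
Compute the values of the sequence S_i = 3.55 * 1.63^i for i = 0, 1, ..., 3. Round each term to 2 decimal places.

This is a geometric sequence.
i=0: S_0 = 3.55 * 1.63^0 = 3.55
i=1: S_1 = 3.55 * 1.63^1 ≈ 5.79
i=2: S_2 = 3.55 * 1.63^2 ≈ 9.43
i=3: S_3 = 3.55 * 1.63^3 ≈ 15.37
The first 4 terms are: [3.55, 5.79, 9.43, 15.37]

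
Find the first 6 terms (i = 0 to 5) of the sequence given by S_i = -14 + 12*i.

This is an arithmetic sequence.
i=0: S_0 = -14 + 12*0 = -14
i=1: S_1 = -14 + 12*1 = -2
i=2: S_2 = -14 + 12*2 = 10
i=3: S_3 = -14 + 12*3 = 22
i=4: S_4 = -14 + 12*4 = 34
i=5: S_5 = -14 + 12*5 = 46
The first 6 terms are: [-14, -2, 10, 22, 34, 46]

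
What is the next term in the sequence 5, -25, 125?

Ratios: -25 / 5 = -5.0
This is a geometric sequence with common ratio r = -5.
Next term = 125 * -5 = -625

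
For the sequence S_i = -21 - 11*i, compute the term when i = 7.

S_7 = -21 + -11*7 = -21 + -77 = -98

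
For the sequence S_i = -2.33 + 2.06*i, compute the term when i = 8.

S_8 = -2.33 + 2.06*8 = -2.33 + 16.48 = 14.15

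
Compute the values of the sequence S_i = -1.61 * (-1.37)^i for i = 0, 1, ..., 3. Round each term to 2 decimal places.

This is a geometric sequence.
i=0: S_0 = -1.61 * (-1.37)^0 = -1.61
i=1: S_1 = -1.61 * (-1.37)^1 ≈ 2.21
i=2: S_2 = -1.61 * (-1.37)^2 ≈ -3.02
i=3: S_3 = -1.61 * (-1.37)^3 ≈ 4.14
The first 4 terms are: [-1.61, 2.21, -3.02, 4.14]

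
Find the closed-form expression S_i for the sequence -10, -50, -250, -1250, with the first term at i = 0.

Check ratios: -50 / -10 = 5.0
Common ratio r = 5.
First term a = -10.
Formula: S_i = -10 * 5^i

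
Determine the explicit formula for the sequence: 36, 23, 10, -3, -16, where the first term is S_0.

Check differences: 23 - 36 = -13
10 - 23 = -13
Common difference d = -13.
First term a = 36.
Formula: S_i = 36 - 13*i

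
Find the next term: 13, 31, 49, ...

Differences: 31 - 13 = 18
This is an arithmetic sequence with common difference d = 18.
Next term = 49 + 18 = 67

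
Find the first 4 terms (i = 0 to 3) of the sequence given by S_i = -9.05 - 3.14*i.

This is an arithmetic sequence.
i=0: S_0 = -9.05 + -3.14*0 = -9.05
i=1: S_1 = -9.05 + -3.14*1 = -12.19
i=2: S_2 = -9.05 + -3.14*2 = -15.33
i=3: S_3 = -9.05 + -3.14*3 = -18.47
The first 4 terms are: [-9.05, -12.19, -15.33, -18.47]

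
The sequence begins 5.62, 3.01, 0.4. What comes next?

Differences: 3.01 - 5.62 = -2.61
This is an arithmetic sequence with common difference d = -2.61.
Next term = 0.4 + -2.61 = -2.21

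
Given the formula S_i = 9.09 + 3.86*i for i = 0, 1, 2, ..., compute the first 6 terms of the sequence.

This is an arithmetic sequence.
i=0: S_0 = 9.09 + 3.86*0 = 9.09
i=1: S_1 = 9.09 + 3.86*1 = 12.95
i=2: S_2 = 9.09 + 3.86*2 = 16.81
i=3: S_3 = 9.09 + 3.86*3 = 20.67
i=4: S_4 = 9.09 + 3.86*4 = 24.53
i=5: S_5 = 9.09 + 3.86*5 = 28.39
The first 6 terms are: [9.09, 12.95, 16.81, 20.67, 24.53, 28.39]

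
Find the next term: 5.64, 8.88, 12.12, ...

Differences: 8.88 - 5.64 = 3.24
This is an arithmetic sequence with common difference d = 3.24.
Next term = 12.12 + 3.24 = 15.36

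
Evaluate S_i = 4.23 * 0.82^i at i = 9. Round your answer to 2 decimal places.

S_9 = 4.23 * 0.82^9 ≈ 4.23 * 0.1676 ≈ 0.71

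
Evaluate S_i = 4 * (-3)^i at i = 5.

S_5 = 4 * (-3)^5 = 4 * -243 = -972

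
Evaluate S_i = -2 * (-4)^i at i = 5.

S_5 = -2 * (-4)^5 = -2 * -1024 = 2048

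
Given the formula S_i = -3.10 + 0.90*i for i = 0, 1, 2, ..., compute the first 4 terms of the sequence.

This is an arithmetic sequence.
i=0: S_0 = -3.1 + 0.9*0 = -3.1
i=1: S_1 = -3.1 + 0.9*1 = -2.2
i=2: S_2 = -3.1 + 0.9*2 = -1.3
i=3: S_3 = -3.1 + 0.9*3 = -0.4
The first 4 terms are: [-3.1, -2.2, -1.3, -0.4]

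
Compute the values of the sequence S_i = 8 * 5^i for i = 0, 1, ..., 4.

This is a geometric sequence.
i=0: S_0 = 8 * 5^0 = 8
i=1: S_1 = 8 * 5^1 = 40
i=2: S_2 = 8 * 5^2 = 200
i=3: S_3 = 8 * 5^3 = 1000
i=4: S_4 = 8 * 5^4 = 5000
The first 5 terms are: [8, 40, 200, 1000, 5000]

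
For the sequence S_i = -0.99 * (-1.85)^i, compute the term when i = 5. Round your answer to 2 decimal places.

S_5 = -0.99 * (-1.85)^5 ≈ -0.99 * -21.67 ≈ 21.45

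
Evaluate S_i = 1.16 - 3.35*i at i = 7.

S_7 = 1.16 + -3.35*7 = 1.16 + -23.45 = -22.29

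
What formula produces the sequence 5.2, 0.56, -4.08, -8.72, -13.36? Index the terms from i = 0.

Check differences: 0.56 - 5.2 = -4.64
-4.08 - 0.56 = -4.64
Common difference d = -4.64.
First term a = 5.2.
Formula: S_i = 5.20 - 4.64*i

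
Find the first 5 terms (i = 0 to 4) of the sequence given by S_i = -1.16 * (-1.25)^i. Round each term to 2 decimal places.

This is a geometric sequence.
i=0: S_0 = -1.16 * (-1.25)^0 = -1.16
i=1: S_1 = -1.16 * (-1.25)^1 = 1.45
i=2: S_2 = -1.16 * (-1.25)^2 ≈ -1.81
i=3: S_3 = -1.16 * (-1.25)^3 ≈ 2.27
i=4: S_4 = -1.16 * (-1.25)^4 ≈ -2.83
The first 5 terms are: [-1.16, 1.45, -1.81, 2.27, -2.83]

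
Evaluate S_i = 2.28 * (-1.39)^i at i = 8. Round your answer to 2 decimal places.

S_8 = 2.28 * (-1.39)^8 ≈ 2.28 * 13.9354 ≈ 31.77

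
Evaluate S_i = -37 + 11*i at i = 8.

S_8 = -37 + 11*8 = -37 + 88 = 51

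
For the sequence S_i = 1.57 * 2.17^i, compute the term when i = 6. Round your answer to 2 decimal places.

S_6 = 1.57 * 2.17^6 ≈ 1.57 * 104.4139 ≈ 163.93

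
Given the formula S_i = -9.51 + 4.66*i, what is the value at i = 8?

S_8 = -9.51 + 4.66*8 = -9.51 + 37.28 = 27.77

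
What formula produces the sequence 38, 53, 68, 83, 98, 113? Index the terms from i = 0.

Check differences: 53 - 38 = 15
68 - 53 = 15
Common difference d = 15.
First term a = 38.
Formula: S_i = 38 + 15*i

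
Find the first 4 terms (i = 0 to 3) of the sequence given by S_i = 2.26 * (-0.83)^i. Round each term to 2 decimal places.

This is a geometric sequence.
i=0: S_0 = 2.26 * (-0.83)^0 = 2.26
i=1: S_1 = 2.26 * (-0.83)^1 ≈ -1.88
i=2: S_2 = 2.26 * (-0.83)^2 ≈ 1.56
i=3: S_3 = 2.26 * (-0.83)^3 ≈ -1.29
The first 4 terms are: [2.26, -1.88, 1.56, -1.29]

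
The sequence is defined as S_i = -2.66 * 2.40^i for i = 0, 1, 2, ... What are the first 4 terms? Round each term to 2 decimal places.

This is a geometric sequence.
i=0: S_0 = -2.66 * 2.4^0 = -2.66
i=1: S_1 = -2.66 * 2.4^1 ≈ -6.38
i=2: S_2 = -2.66 * 2.4^2 ≈ -15.32
i=3: S_3 = -2.66 * 2.4^3 ≈ -36.77
The first 4 terms are: [-2.66, -6.38, -15.32, -36.77]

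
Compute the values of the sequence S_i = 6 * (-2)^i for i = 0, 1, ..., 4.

This is a geometric sequence.
i=0: S_0 = 6 * (-2)^0 = 6
i=1: S_1 = 6 * (-2)^1 = -12
i=2: S_2 = 6 * (-2)^2 = 24
i=3: S_3 = 6 * (-2)^3 = -48
i=4: S_4 = 6 * (-2)^4 = 96
The first 5 terms are: [6, -12, 24, -48, 96]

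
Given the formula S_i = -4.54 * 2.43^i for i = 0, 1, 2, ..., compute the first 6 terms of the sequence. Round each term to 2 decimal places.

This is a geometric sequence.
i=0: S_0 = -4.54 * 2.43^0 = -4.54
i=1: S_1 = -4.54 * 2.43^1 ≈ -11.03
i=2: S_2 = -4.54 * 2.43^2 ≈ -26.81
i=3: S_3 = -4.54 * 2.43^3 ≈ -65.14
i=4: S_4 = -4.54 * 2.43^4 ≈ -158.3
i=5: S_5 = -4.54 * 2.43^5 ≈ -384.67
The first 6 terms are: [-4.54, -11.03, -26.81, -65.14, -158.3, -384.67]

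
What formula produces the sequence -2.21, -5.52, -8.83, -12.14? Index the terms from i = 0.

Check differences: -5.52 - -2.21 = -3.31
-8.83 - -5.52 = -3.31
Common difference d = -3.31.
First term a = -2.21.
Formula: S_i = -2.21 - 3.31*i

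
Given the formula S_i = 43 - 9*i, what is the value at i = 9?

S_9 = 43 + -9*9 = 43 + -81 = -38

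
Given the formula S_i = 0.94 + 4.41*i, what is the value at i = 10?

S_10 = 0.94 + 4.41*10 = 0.94 + 44.1 = 45.04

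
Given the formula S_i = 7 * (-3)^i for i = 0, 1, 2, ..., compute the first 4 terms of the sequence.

This is a geometric sequence.
i=0: S_0 = 7 * (-3)^0 = 7
i=1: S_1 = 7 * (-3)^1 = -21
i=2: S_2 = 7 * (-3)^2 = 63
i=3: S_3 = 7 * (-3)^3 = -189
The first 4 terms are: [7, -21, 63, -189]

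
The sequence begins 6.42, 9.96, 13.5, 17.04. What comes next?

Differences: 9.96 - 6.42 = 3.54
This is an arithmetic sequence with common difference d = 3.54.
Next term = 17.04 + 3.54 = 20.58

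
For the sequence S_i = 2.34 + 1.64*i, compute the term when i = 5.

S_5 = 2.34 + 1.64*5 = 2.34 + 8.2 = 10.54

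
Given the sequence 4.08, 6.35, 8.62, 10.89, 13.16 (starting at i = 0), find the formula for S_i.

Check differences: 6.35 - 4.08 = 2.27
8.62 - 6.35 = 2.27
Common difference d = 2.27.
First term a = 4.08.
Formula: S_i = 4.08 + 2.27*i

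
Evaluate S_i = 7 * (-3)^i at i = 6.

S_6 = 7 * (-3)^6 = 7 * 729 = 5103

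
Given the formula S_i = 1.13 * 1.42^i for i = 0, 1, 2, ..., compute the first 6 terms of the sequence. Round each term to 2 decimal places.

This is a geometric sequence.
i=0: S_0 = 1.13 * 1.42^0 = 1.13
i=1: S_1 = 1.13 * 1.42^1 ≈ 1.6
i=2: S_2 = 1.13 * 1.42^2 ≈ 2.28
i=3: S_3 = 1.13 * 1.42^3 ≈ 3.24
i=4: S_4 = 1.13 * 1.42^4 ≈ 4.59
i=5: S_5 = 1.13 * 1.42^5 ≈ 6.52
The first 6 terms are: [1.13, 1.6, 2.28, 3.24, 4.59, 6.52]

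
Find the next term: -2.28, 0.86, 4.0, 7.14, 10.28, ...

Differences: 0.86 - -2.28 = 3.14
This is an arithmetic sequence with common difference d = 3.14.
Next term = 10.28 + 3.14 = 13.42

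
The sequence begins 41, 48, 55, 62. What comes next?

Differences: 48 - 41 = 7
This is an arithmetic sequence with common difference d = 7.
Next term = 62 + 7 = 69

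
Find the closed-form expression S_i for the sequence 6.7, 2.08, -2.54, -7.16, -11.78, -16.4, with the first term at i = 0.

Check differences: 2.08 - 6.7 = -4.62
-2.54 - 2.08 = -4.62
Common difference d = -4.62.
First term a = 6.7.
Formula: S_i = 6.70 - 4.62*i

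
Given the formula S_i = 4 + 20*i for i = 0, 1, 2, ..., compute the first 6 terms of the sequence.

This is an arithmetic sequence.
i=0: S_0 = 4 + 20*0 = 4
i=1: S_1 = 4 + 20*1 = 24
i=2: S_2 = 4 + 20*2 = 44
i=3: S_3 = 4 + 20*3 = 64
i=4: S_4 = 4 + 20*4 = 84
i=5: S_5 = 4 + 20*5 = 104
The first 6 terms are: [4, 24, 44, 64, 84, 104]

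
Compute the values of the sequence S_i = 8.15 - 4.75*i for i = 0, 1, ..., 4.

This is an arithmetic sequence.
i=0: S_0 = 8.15 + -4.75*0 = 8.15
i=1: S_1 = 8.15 + -4.75*1 = 3.4
i=2: S_2 = 8.15 + -4.75*2 = -1.35
i=3: S_3 = 8.15 + -4.75*3 = -6.1
i=4: S_4 = 8.15 + -4.75*4 = -10.85
The first 5 terms are: [8.15, 3.4, -1.35, -6.1, -10.85]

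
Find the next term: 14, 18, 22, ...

Differences: 18 - 14 = 4
This is an arithmetic sequence with common difference d = 4.
Next term = 22 + 4 = 26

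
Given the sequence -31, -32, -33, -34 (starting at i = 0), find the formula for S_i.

Check differences: -32 - -31 = -1
-33 - -32 = -1
Common difference d = -1.
First term a = -31.
Formula: S_i = -31 - 1*i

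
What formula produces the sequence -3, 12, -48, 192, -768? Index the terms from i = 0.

Check ratios: 12 / -3 = -4.0
Common ratio r = -4.
First term a = -3.
Formula: S_i = -3 * (-4)^i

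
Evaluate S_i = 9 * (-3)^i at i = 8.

S_8 = 9 * (-3)^8 = 9 * 6561 = 59049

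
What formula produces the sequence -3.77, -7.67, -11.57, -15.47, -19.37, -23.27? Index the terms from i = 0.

Check differences: -7.67 - -3.77 = -3.9
-11.57 - -7.67 = -3.9
Common difference d = -3.9.
First term a = -3.77.
Formula: S_i = -3.77 - 3.90*i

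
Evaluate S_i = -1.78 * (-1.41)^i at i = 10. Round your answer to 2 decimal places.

S_10 = -1.78 * (-1.41)^10 ≈ -1.78 * 31.0593 ≈ -55.29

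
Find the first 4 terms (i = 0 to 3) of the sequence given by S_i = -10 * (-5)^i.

This is a geometric sequence.
i=0: S_0 = -10 * (-5)^0 = -10
i=1: S_1 = -10 * (-5)^1 = 50
i=2: S_2 = -10 * (-5)^2 = -250
i=3: S_3 = -10 * (-5)^3 = 1250
The first 4 terms are: [-10, 50, -250, 1250]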